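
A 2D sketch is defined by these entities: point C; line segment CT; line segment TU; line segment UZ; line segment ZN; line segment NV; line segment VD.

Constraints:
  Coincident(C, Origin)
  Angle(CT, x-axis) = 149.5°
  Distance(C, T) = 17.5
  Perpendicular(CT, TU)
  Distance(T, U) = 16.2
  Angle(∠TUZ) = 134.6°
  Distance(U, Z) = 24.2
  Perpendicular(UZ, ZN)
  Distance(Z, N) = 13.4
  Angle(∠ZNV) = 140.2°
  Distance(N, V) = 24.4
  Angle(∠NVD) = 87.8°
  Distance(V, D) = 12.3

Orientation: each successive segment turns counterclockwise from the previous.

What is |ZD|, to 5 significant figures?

34.424

∠ZNV = 140.2° gives NV at 54.700° from the x-axis; with |NV| = 24.4, V = (9.9711, -5.1034). ∠NVD = 87.8° gives VD at 146.90° from the x-axis; with |VD| = 12.3, D = (-0.33279, 1.6136). Then |ZD| = |D − Z| = 34.424.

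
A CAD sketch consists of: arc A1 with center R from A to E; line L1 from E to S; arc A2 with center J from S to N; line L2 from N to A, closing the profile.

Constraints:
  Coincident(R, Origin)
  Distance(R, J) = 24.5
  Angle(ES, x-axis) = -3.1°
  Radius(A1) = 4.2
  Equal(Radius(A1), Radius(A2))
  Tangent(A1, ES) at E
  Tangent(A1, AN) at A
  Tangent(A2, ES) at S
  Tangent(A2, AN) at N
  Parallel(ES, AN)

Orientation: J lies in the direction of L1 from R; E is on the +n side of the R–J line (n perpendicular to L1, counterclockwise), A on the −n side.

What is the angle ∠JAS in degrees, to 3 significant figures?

9.20°

The slot axis is L1's direction at -3.1°, so u = (cos -3.1°, sin -3.1°) = (0.999, -0.0541) and n = (−sin -3.1°, cos -3.1°) = (0.0541, 0.999). R is at the origin and J lies 24.5 along u from R, so J = 24.5·u = (24.5, -1.32). Tangency of A1 to both parallel lines with radius 4.2 puts E and A at R ± 4.2·n: E = (0.227, 4.19), A = (-0.227, -4.19). Equal radii place S and N the same way about J: S = J + 4.2·n = (24.7, 2.87), N = J − 4.2·n = (24.2, -5.52). Then cos ∠JAS = AJ·AS / (|AJ||AS|), giving 9.20°.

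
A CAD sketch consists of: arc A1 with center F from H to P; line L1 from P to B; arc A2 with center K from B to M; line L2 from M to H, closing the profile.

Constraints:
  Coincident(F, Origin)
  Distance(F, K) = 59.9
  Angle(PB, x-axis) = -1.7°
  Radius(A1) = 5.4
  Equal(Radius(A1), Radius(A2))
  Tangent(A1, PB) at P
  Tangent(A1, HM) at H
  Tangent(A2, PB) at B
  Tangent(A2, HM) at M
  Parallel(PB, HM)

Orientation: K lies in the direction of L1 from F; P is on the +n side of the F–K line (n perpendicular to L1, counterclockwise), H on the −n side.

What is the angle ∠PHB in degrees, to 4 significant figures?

79.78°

The slot axis is L1's direction at -1.7°, so u = (cos -1.7°, sin -1.7°) = (0.9996, -0.02967) and n = (−sin -1.7°, cos -1.7°) = (0.02967, 0.9996). F is at the origin and K lies 59.9 along u from F, so K = 59.9·u = (59.87, -1.777). Tangency of A1 to both parallel lines with radius 5.4 puts P and H at F ± 5.4·n: P = (0.1602, 5.398), H = (-0.1602, -5.398). Equal radii place B and M the same way about K: B = K + 5.4·n = (60.03, 3.621), M = K − 5.4·n = (59.71, -7.175). Then cos ∠PHB = HP·HB / (|HP||HB|), giving 79.78°.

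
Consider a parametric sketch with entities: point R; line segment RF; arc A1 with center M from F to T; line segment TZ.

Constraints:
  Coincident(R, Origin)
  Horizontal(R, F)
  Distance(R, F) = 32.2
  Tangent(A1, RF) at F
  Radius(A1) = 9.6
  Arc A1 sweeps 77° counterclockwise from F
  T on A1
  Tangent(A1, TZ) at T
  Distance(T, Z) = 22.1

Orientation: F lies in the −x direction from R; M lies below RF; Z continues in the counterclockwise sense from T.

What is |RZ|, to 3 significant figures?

54.8

R is at the origin; R and F share the same y with |RF| = 32.2 and F on the −x side, so F = (-32.2, 0.00). The tangent condition forces MF to be normal to RF, so M = F + (0, -9.6) = (-32.2, -9.60). On A1, F sits at bearing 90° from M; a 77° counterclockwise sweep puts T at bearing 167°, so T = M + 9.6·(cos 167°, sin 167°) = (-41.6, -7.44). Since A1 is tangent to TZ there, MT ⟂ TZ, so TZ runs along (−sin 167°, cos 167°); with |TZ| = 22.1, Z = (-46.5, -29.0). Then |RZ| = |Z − R| = 54.8.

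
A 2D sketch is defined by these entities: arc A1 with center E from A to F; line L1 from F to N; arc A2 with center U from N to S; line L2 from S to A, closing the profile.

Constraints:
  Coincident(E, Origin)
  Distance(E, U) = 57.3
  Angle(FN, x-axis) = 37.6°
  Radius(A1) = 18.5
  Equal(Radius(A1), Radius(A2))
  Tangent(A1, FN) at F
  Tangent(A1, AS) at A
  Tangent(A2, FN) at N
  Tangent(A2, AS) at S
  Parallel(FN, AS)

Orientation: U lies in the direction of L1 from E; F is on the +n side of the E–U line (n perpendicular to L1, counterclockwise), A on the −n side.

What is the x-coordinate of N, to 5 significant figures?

34.111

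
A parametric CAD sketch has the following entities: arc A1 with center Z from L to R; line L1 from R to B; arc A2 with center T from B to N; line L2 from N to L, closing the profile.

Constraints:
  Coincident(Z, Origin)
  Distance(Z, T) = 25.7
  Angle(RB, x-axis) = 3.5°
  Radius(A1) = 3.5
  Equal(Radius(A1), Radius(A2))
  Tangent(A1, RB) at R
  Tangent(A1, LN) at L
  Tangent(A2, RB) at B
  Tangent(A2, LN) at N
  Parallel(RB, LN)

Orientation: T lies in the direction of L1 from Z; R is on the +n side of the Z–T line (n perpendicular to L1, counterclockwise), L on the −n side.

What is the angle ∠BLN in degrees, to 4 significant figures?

15.24°

The slot axis is L1's direction at 3.5°, so u = (cos 3.5°, sin 3.5°) = (0.9981, 0.06105) and n = (−sin 3.5°, cos 3.5°) = (-0.06105, 0.9981). Z is at the origin and T lies 25.7 along u from Z, so T = 25.7·u = (25.65, 1.569). Tangency of A1 to both parallel lines with radius 3.5 puts R and L at Z ± 3.5·n: R = (-0.2137, 3.493), L = (0.2137, -3.493). Equal radii place B and N the same way about T: B = T + 3.5·n = (25.44, 5.062), N = T − 3.5·n = (25.87, -1.925). Then cos ∠BLN = LB·LN / (|LB||LN|), giving 15.24°.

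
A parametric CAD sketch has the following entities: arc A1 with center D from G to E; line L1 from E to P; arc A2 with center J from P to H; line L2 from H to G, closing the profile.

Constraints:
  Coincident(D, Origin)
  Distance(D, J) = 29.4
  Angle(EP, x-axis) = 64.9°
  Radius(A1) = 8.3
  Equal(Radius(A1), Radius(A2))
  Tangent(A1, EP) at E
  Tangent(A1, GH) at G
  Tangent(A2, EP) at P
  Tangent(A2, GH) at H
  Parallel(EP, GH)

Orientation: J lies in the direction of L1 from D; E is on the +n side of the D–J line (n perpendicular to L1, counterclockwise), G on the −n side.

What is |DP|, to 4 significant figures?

30.55

The slot axis is L1's direction at 64.9°, so u = (cos 64.9°, sin 64.9°) = (0.4242, 0.9056) and n = (−sin 64.9°, cos 64.9°) = (-0.9056, 0.4242). D is at the origin and J lies 29.4 along u from D, so J = 29.4·u = (12.47, 26.62). Tangency of A1 to both parallel lines with radius 8.3 puts E and G at D ± 8.3·n: E = (-7.516, 3.521), G = (7.516, -3.521). Equal radii place P and H the same way about J: P = J + 8.3·n = (4.955, 30.14), H = J − 8.3·n = (19.99, 23.10). Then |DP| = |P − D| = 30.55.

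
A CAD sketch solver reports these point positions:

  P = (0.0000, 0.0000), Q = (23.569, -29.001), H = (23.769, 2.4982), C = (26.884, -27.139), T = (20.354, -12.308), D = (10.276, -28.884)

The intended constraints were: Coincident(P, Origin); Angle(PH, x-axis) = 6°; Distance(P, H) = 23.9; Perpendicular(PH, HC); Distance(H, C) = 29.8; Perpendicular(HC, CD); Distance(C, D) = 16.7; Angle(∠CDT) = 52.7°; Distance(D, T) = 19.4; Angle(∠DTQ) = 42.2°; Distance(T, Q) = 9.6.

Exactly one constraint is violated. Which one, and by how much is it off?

Distance(T, Q) = 9.6 — off by 7.40.

P = (0.00, 0.00) ✓; PH at 6.000° ✓; |PH| = 23.90 ✓; ∠(PH, HC) = 90.00° ✓; |HC| = 29.80 ✓; ∠(HC, CD) = 90.00° ✓; |CD| = 16.70 ✓; ∠CDT = 52.70° ✓; |DT| = 19.40 ✓; ∠DTQ = 42.20° ✓; |TQ| = 17.00 ✗.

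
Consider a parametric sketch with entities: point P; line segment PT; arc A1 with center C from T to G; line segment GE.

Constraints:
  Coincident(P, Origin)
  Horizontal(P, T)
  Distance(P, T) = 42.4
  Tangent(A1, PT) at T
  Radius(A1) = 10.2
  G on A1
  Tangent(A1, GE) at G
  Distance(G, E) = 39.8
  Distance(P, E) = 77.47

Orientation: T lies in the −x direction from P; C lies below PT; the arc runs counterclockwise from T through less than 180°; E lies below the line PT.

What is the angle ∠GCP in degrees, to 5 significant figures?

152.08°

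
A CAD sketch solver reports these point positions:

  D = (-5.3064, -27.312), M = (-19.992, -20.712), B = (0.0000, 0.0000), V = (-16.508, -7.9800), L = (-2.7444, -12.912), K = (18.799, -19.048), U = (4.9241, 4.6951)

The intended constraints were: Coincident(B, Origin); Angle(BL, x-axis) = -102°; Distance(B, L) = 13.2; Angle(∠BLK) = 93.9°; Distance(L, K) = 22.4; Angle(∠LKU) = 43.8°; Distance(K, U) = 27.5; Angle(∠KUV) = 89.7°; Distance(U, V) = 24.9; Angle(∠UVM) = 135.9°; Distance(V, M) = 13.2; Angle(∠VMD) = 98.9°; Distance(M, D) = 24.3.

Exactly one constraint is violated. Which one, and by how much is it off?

Distance(M, D) = 24.3 — off by 8.20.

B = (0.00, 0.00) ✓; BL at -102.0° ✓; |BL| = 13.20 ✓; ∠BLK = 93.90° ✓; |LK| = 22.40 ✓; ∠LKU = 43.80° ✓; |KU| = 27.50 ✓; ∠KUV = 89.70° ✓; |UV| = 24.90 ✓; ∠UVM = 135.9° ✓; |VM| = 13.20 ✓; ∠VMD = 98.90° ✓; |MD| = 16.10 ✗.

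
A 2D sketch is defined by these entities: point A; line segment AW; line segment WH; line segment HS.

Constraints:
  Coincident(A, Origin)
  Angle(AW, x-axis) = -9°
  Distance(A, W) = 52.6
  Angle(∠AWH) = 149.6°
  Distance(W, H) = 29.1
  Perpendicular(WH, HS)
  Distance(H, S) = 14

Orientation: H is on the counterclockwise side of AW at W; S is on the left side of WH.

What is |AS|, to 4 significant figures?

75.53

A is at the origin; AW runs at -9.0° with length 52.6, so W = 52.6·(cos -9.0°, sin -9.0°) = (51.95, -8.228). ∠AWH = 149.6°, so WH runs at -9.0° + (180° − 149.6°) = 21.40° from the x-axis; with |WH| = 29.1, H = W + 29.1·(cos 21.40°, sin 21.40°) = (79.05, 2.389). The perpendicularity gives HS at right angles to WH; with |HS| = 14.0 on the left of WH, S = H + 14.0·(-0.3649, 0.9311) = (73.94, 15.42). Then |AS| = |S − A| = 75.53.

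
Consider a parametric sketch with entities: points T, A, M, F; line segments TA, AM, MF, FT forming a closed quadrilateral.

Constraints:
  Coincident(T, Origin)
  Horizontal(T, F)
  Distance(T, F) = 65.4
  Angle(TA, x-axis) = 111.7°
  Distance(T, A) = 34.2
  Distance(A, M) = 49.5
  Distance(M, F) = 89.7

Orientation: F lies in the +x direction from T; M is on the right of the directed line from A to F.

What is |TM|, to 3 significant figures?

28.2

Checks: |AM| = 49.50 ✓; |MF| = 89.70 ✓.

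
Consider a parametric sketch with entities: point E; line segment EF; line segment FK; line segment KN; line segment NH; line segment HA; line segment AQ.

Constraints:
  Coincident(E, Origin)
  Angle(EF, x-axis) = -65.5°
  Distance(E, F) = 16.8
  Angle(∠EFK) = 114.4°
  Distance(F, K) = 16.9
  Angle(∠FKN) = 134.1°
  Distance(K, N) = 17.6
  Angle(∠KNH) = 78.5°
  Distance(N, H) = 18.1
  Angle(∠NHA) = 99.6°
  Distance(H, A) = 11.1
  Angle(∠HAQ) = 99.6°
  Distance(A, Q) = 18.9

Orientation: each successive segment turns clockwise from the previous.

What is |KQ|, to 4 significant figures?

1.409

E is at the origin; EF runs at -65.5° with length 16.8, so F = (6.967, -15.29). ∠EFK = 114.4° gives FK at -131.1° from the x-axis; with |FK| = 16.9, K = (-4.143, -28.02). ∠FKN = 134.1° gives KN at -177.0° from the x-axis; with |KN| = 17.6, N = (-21.72, -28.94). ∠KNH = 78.5° gives NH at 81.50° from the x-axis; with |NH| = 18.1, H = (-19.04, -11.04). ∠NHA = 99.6° gives HA at 1.100° from the x-axis; with |HA| = 11.1, A = (-7.945, -10.83). ∠HAQ = 99.6° gives AQ at -79.30° from the x-axis; with |AQ| = 18.9, Q = (-4.436, -29.40). Then |KQ| = |Q − K| = 1.409.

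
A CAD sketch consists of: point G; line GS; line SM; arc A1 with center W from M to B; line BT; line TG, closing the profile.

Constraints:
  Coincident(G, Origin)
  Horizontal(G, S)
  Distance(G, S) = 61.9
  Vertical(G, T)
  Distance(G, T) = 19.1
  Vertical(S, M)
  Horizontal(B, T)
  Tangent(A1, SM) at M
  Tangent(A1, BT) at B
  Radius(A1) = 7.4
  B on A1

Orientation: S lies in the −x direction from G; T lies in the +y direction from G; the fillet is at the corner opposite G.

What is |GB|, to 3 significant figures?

57.7

G is at the origin; GS is horizontal with |GS| = 61.9 and S on the −x side, so S = (-61.9, 0.00). GT is vertical with |GT| = 19.1 and T on the +y side, so T = (0.00, 19.1). The virtual corner opposite G is at (-61.9, 19.1). A1 meets SM tangentially, so WM is at right angles to SM and the tangent condition forces WB to be normal to BT, with radius 7.4, so the center W sits 7.4 in from both sides at W = (-54.5, 11.7). That places the tangent points at M = (-61.9, 11.7) on SM and B = (-54.5, 19.1) on BT. Then |GB| = |B − G| = 57.7.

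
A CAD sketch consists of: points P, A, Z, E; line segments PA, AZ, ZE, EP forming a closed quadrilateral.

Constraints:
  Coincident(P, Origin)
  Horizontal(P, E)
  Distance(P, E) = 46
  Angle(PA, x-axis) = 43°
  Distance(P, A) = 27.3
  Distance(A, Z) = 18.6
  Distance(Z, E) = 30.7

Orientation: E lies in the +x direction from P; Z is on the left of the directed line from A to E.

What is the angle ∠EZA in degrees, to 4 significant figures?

76.63°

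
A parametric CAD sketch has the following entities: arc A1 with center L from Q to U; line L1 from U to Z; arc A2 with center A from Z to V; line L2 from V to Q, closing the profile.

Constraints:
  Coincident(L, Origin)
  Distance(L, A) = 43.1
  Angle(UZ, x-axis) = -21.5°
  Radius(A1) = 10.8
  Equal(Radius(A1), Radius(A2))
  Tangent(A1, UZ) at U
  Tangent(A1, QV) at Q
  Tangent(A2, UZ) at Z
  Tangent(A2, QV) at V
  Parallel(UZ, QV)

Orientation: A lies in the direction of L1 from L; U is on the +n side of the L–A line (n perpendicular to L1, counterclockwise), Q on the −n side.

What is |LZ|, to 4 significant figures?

44.43

Tangency of A1 to both parallel lines with radius 10.8 puts U and Q at L ± 10.8·n: U = (3.958, 10.05), Q = (-3.958, -10.05). Equal radii place Z and V the same way about A: Z = A + 10.8·n = (44.06, -5.748), V = A − 10.8·n = (36.14, -25.84). Then |LZ| = |Z − L| = 44.43.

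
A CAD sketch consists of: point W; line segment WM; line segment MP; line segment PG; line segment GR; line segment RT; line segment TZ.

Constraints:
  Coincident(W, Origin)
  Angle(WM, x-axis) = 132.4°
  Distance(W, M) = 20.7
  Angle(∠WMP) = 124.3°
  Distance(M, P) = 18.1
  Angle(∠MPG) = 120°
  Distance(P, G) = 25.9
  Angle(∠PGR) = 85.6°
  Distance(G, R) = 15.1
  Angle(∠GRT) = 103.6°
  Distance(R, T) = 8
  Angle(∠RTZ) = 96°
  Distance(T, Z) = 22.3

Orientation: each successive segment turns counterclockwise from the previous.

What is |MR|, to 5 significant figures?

33.797

W is at the origin; WM runs at 132.4° with length 20.7, so M = (-13.958, 15.286). ∠WMP = 124.3° gives MP at -171.90° from the x-axis; with |MP| = 18.1, P = (-31.877, 12.736). ∠MPG = 120.0° gives PG at -111.90° from the x-axis; with |PG| = 25.9, G = (-41.538, -11.295). ∠PGR = 85.6° gives GR at -17.500° from the x-axis; with |GR| = 15.1, R = (-27.137, -15.836). Then |MR| = |R − M| = 33.797.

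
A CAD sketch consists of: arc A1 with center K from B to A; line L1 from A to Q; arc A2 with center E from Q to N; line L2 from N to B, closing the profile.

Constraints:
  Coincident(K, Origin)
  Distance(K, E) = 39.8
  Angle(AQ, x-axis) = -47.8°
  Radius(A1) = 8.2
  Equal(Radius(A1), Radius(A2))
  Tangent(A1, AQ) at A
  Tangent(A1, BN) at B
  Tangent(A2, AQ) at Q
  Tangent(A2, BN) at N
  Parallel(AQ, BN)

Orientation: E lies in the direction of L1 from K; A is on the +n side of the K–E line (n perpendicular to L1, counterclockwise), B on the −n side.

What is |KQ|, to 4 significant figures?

40.64

Tangency of A1 to both parallel lines with radius 8.2 puts A and B at K ± 8.2·n: A = (6.075, 5.508), B = (-6.075, -5.508). Equal radii place Q and N the same way about E: Q = E + 8.2·n = (32.81, -23.98), N = E − 8.2·n = (20.66, -34.99). Then |KQ| = |Q − K| = 40.64.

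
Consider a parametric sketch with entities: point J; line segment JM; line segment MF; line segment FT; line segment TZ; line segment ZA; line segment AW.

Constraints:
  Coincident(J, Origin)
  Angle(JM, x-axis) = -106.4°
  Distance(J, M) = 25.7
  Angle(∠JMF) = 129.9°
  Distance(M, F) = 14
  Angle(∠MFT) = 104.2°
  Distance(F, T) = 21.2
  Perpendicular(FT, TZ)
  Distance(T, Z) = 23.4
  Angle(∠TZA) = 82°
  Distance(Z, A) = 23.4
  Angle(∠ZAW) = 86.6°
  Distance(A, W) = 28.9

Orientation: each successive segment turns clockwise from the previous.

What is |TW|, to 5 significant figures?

19.284

J is at the origin; JM runs at -106.4° with length 25.7, so M = (-7.2562, -24.654). ∠JMF = 129.9° gives MF at -156.50° from the x-axis; with |MF| = 14.0, F = (-20.095, -30.237). ∠MFT = 104.2° gives FT at 127.70° from the x-axis; with |FT| = 21.2, T = (-33.059, -13.463). FT is perpendicular to TZ, so TZ runs at 37.700°; with |TZ| = 23.4, Z = (-14.545, 0.84682). ∠TZA = 82.0° gives ZA at -60.300° from the x-axis; with |ZA| = 23.4, A = (-2.9510, -19.479). ∠ZAW = 86.6° gives AW at -153.70° from the x-axis; with |AW| = 28.9, W = (-28.859, -32.284). Then |TW| = |W − T| = 19.284.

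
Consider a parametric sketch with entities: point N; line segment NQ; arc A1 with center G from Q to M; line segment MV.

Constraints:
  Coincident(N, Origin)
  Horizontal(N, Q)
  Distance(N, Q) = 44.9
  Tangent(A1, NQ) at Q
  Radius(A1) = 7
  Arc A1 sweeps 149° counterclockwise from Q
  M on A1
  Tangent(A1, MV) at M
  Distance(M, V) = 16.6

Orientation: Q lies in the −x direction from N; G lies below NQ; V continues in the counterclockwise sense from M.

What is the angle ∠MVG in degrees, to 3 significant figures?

22.9°

N is at the origin; N and Q share the same y with |NQ| = 44.9 and Q on the −x side, so Q = (-44.9, 0.00). Since A1 is tangent to NQ there, GQ ⟂ NQ, so G = Q + (0, -7) = (-44.9, -7.00). On A1, Q sits at bearing 90° from G; a 149° counterclockwise sweep puts M at bearing 239°, so M = G + 7.0·(cos 239°, sin 239°) = (-48.5, -13.0). The tangent condition forces GM to be normal to MV, so MV runs along (−sin 239°, cos 239°); with |MV| = 16.6, V = (-34.3, -21.5). Then cos ∠MVG = VM·VG / (|VM||VG|), giving 22.9°.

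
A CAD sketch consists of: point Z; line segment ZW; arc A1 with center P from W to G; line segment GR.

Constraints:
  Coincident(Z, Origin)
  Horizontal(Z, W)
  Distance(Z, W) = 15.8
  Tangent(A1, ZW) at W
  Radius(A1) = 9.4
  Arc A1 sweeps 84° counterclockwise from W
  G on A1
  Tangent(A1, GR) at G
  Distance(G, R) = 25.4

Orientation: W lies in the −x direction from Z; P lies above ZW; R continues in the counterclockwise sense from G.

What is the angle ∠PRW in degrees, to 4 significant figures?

6.691°

Z is at the origin; ZW is horizontal with |ZW| = 15.8 and W on the −x side, so W = (-15.80, 0.000). Tangency of A1 to ZW means the radius PW is perpendicular to ZW, so P = W + (0, 9.4) = (-15.80, 9.400). On A1, W sits at bearing -90° from P; an 84° counterclockwise sweep puts G at bearing -6°, so G = P + 9.4·(cos -6°, sin -6°) = (-6.451, 8.417). Tangency of A1 to GR means the radius PG is perpendicular to GR, so GR runs along (−sin -6°, cos -6°); with |GR| = 25.4, R = (-3.796, 33.68). Then cos ∠PRW = RP·RW / (|RP||RW|), giving 6.691°.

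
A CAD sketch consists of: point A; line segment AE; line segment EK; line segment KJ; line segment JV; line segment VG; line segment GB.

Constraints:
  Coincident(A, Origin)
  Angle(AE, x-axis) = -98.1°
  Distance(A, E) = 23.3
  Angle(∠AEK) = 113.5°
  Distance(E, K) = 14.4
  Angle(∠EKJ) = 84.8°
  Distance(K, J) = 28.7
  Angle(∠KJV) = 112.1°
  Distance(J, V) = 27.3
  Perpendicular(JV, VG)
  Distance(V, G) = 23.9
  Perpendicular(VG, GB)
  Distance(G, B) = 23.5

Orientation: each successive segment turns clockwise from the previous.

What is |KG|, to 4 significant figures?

38.19

A is at the origin; AE runs at -98.1° with length 23.3, so E = (-3.283, -23.07). ∠AEK = 113.5° gives EK at -164.6° from the x-axis; with |EK| = 14.4, K = (-17.17, -26.89). ∠EKJ = 84.8° gives KJ at 100.2° from the x-axis; with |KJ| = 28.7, J = (-22.25, 1.355). ∠KJV = 112.1° gives JV at 32.30° from the x-axis; with |JV| = 27.3, V = (0.8273, 15.94). The perpendicularity gives VG at right angles to JV, so VG runs at -57.70°; with |VG| = 23.9, G = (13.60, -4.259). Then |KG| = |G − K| = 38.19.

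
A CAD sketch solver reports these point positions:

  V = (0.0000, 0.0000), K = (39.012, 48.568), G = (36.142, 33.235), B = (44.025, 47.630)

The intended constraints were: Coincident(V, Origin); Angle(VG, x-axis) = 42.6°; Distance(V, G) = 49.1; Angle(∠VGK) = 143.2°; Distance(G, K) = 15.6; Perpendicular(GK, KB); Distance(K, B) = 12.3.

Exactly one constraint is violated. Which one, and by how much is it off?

Distance(K, B) = 12.3 — off by 7.20.

V = (0.00, 0.00) ✓; VG at 42.60° ✓; |VG| = 49.10 ✓; ∠VGK = 143.2° ✓; |GK| = 15.60 ✓; ∠(GK, KB) = 90.00° ✓; |KB| = 5.100 ✗.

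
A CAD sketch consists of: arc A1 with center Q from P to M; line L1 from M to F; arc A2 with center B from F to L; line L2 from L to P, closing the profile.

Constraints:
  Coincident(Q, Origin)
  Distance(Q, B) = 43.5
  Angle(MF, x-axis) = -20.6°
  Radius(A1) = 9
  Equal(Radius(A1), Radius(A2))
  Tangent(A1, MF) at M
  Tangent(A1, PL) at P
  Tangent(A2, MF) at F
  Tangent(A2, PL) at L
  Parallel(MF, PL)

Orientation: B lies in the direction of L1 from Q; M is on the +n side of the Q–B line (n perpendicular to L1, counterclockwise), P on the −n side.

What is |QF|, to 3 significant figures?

44.4

Tangency of A1 to both parallel lines with radius 9.0 puts M and P at Q ± 9.0·n: M = (3.17, 8.42), P = (-3.17, -8.42). Equal radii place F and L the same way about B: F = B + 9.0·n = (43.9, -6.88), L = B − 9.0·n = (37.6, -23.7). Then |QF| = |F − Q| = 44.4.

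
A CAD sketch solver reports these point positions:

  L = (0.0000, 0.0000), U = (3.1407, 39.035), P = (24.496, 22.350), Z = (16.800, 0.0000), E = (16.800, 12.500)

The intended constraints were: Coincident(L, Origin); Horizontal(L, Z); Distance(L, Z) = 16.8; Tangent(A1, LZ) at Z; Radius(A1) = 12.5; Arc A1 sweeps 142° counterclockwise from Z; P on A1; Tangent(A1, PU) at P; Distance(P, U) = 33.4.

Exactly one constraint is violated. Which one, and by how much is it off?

Distance(P, U) = 33.4 — off by 6.30.

L = (0.00, 0.00) ✓; L.y = 0.00, Z.y = 0.00 ✓; |LZ| = 16.80 ✓; ∠(EZ, ZL) = 90.00° ✓; |EZ| = 12.50 ✓; bearing(E→P) − bearing(E→Z) = 142.0° ✓; |EP| = 12.50 ✓; ∠(EP, PU) = 90.00° ✓; |PU| = 27.10 ✗.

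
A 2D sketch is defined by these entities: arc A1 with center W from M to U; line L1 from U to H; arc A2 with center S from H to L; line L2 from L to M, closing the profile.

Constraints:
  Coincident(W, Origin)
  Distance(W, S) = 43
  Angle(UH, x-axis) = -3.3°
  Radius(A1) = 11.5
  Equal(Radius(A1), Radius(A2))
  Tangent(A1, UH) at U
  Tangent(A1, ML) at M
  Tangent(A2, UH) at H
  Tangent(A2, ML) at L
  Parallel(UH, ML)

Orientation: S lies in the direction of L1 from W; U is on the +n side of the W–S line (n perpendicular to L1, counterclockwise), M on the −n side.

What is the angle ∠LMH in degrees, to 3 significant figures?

28.1°

The slot axis is L1's direction at -3.3°, so u = (cos -3.3°, sin -3.3°) = (0.998, -0.0576) and n = (−sin -3.3°, cos -3.3°) = (0.0576, 0.998). W is at the origin and S lies 43.0 along u from W, so S = 43.0·u = (42.9, -2.48). Tangency of A1 to both parallel lines with radius 11.5 puts U and M at W ± 11.5·n: U = (0.662, 11.5), M = (-0.662, -11.5). Equal radii place H and L the same way about S: H = S + 11.5·n = (43.6, 9.01), L = S − 11.5·n = (42.3, -14.0). Then cos ∠LMH = ML·MH / (|ML||MH|), giving 28.1°.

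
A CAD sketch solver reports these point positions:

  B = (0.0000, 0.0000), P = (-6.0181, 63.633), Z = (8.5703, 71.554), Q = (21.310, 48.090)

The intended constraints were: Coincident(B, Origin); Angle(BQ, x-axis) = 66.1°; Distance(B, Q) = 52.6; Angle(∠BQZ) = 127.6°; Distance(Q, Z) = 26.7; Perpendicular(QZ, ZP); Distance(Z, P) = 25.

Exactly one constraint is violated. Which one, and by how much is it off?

Distance(Z, P) = 25 — off by 8.40.

B = (0.00, 0.00) ✓; BQ at 66.10° ✓; |BQ| = 52.60 ✓; ∠BQZ = 127.6° ✓; |QZ| = 26.70 ✓; ∠(QZ, ZP) = 90.00° ✓; |ZP| = 16.60 ✗.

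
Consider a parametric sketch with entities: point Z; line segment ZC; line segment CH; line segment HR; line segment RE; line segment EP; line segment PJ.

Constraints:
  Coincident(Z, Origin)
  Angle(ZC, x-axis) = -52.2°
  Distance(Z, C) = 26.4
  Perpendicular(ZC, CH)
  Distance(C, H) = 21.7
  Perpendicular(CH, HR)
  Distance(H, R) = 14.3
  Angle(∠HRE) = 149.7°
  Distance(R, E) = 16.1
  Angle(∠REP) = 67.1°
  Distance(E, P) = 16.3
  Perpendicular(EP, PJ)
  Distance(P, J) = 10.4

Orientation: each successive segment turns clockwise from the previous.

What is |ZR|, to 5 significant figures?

24.846

The perpendicularity gives CH at right angles to ZC, so CH runs at -142.20°; with |CH| = 21.7, H = (-0.96562, -34.160). CH is perpendicular to HR, so HR runs at 127.80°; with |HR| = 14.3, R = (-9.7302, -22.861). Then |ZR| = |R − Z| = 24.846.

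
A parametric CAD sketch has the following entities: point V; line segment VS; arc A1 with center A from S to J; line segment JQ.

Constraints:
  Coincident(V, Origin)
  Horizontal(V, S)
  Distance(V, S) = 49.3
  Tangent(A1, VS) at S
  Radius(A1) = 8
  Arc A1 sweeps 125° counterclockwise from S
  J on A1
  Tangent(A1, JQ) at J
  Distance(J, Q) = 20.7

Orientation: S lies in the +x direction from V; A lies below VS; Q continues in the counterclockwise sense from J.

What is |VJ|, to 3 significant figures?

44.6

V is at the origin; V and S share the same y with |VS| = 49.3 and S on the +x side, so S = (49.3, 0.00). A1 meets VS tangentially, so AS is at right angles to VS, so A = S + (0, -8) = (49.3, -8.00). On A1, S sits at bearing 90° from A; a 125° counterclockwise sweep puts J at bearing 215°, so J = A + 8.0·(cos 215°, sin 215°) = (42.7, -12.6). Then |VJ| = |J − V| = 44.6.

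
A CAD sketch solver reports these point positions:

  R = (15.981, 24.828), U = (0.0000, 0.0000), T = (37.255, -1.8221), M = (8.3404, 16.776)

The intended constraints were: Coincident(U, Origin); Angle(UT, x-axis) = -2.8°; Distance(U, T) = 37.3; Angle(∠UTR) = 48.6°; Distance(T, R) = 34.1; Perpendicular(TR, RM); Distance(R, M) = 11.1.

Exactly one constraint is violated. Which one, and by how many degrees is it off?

Perpendicular(TR, RM) — off by 7.90°.

U = (0.00, 0.00) ✓; UT at -2.800° ✓; |UT| = 37.30 ✓; ∠UTR = 48.60° ✓; |TR| = 34.10 ✓; ∠(TR, RM) = 97.90° ✗; |RM| = 11.10 ✓.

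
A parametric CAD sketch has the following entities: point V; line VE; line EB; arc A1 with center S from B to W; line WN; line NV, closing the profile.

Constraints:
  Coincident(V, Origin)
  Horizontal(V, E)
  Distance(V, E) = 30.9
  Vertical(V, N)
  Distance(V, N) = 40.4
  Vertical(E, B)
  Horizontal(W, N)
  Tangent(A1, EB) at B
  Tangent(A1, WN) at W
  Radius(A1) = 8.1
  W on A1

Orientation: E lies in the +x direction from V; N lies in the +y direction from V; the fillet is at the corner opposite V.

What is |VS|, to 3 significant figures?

39.5

VN is vertical with |VN| = 40.4 and N on the +y side, so N = (0.00, 40.4). The virtual corner opposite V is at (30.9, 40.4). The tangent condition forces SB to be normal to EB and A1 meets WN tangentially, so SW is at right angles to WN, with radius 8.1, so the center S sits 8.1 in from both sides at S = (22.8, 32.3). Then |VS| = |S − V| = 39.5.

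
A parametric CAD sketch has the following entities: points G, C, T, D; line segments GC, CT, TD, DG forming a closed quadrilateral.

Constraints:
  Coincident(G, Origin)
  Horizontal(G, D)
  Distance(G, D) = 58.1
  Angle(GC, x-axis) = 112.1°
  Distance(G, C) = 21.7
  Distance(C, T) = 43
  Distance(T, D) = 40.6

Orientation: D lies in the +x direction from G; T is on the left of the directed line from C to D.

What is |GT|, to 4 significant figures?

46.10

Checks: |CT| = 43.00 ✓; |TD| = 40.60 ✓.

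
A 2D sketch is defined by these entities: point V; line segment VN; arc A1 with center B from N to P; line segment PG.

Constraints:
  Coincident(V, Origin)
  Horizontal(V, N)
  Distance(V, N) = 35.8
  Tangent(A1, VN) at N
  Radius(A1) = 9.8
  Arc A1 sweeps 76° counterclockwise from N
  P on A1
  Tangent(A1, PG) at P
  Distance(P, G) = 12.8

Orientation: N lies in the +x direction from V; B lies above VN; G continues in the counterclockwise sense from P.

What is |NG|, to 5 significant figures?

23.513

V is at the origin; VN is horizontal with |VN| = 35.8 and N on the +x side, so N = (35.800, 0.0000). A1 meets VN tangentially, so BN is at right angles to VN, so B = N + (0, 9.8) = (35.800, 9.8000). On A1, N sits at bearing -90° from B; a 76° counterclockwise sweep puts P at bearing -14°, so P = B + 9.8·(cos -14°, sin -14°) = (45.309, 7.4292). The tangent condition forces BP to be normal to PG, so PG runs along (−sin -14°, cos -14°); with |PG| = 12.8, G = (48.405, 19.849). Then |NG| = |G − N| = 23.513.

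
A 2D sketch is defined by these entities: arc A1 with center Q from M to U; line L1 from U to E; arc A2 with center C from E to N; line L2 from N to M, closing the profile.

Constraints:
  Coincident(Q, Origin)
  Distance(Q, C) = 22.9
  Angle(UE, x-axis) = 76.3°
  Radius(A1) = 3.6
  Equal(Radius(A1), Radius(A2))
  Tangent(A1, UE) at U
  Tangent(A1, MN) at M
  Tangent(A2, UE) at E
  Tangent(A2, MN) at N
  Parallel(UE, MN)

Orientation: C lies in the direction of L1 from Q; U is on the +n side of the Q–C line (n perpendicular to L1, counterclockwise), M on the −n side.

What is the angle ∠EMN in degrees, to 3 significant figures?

17.5°

The slot axis is L1's direction at 76.3°, so u = (cos 76.3°, sin 76.3°) = (0.237, 0.972) and n = (−sin 76.3°, cos 76.3°) = (-0.972, 0.237). Q is at the origin and C lies 22.9 along u from Q, so C = 22.9·u = (5.42, 22.2). Tangency of A1 to both parallel lines with radius 3.6 puts U and M at Q ± 3.6·n: U = (-3.50, 0.853), M = (3.50, -0.853). Equal radii place E and N the same way about C: E = C + 3.6·n = (1.93, 23.1), N = C − 3.6·n = (8.92, 21.4). Then cos ∠EMN = ME·MN / (|ME||MN|), giving 17.5°.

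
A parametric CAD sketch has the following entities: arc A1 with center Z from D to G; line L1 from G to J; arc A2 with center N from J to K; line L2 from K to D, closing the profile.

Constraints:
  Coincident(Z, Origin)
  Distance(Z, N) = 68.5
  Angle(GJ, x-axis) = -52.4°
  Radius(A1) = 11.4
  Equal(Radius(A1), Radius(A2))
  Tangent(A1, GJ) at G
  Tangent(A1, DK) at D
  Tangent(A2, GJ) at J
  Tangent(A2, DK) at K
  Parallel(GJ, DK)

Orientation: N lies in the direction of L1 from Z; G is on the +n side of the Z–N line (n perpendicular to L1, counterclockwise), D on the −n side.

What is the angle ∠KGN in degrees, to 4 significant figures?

8.961°

Tangency of A1 to both parallel lines with radius 11.4 puts G and D at Z ± 11.4·n: G = (9.032, 6.956), D = (-9.032, -6.956). Equal radii place J and K the same way about N: J = N + 11.4·n = (50.83, -47.32), K = N − 11.4·n = (32.76, -61.23). Then cos ∠KGN = GK·GN / (|GK||GN|), giving 8.961°.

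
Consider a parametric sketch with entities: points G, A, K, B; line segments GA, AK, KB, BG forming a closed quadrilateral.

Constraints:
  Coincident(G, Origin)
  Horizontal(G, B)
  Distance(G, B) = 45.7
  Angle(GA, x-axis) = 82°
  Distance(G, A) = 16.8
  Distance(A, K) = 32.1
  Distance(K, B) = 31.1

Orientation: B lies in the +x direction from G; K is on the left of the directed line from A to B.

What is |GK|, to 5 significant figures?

42.821

Checks: |AK| = 32.10 ✓; |KB| = 31.10 ✓.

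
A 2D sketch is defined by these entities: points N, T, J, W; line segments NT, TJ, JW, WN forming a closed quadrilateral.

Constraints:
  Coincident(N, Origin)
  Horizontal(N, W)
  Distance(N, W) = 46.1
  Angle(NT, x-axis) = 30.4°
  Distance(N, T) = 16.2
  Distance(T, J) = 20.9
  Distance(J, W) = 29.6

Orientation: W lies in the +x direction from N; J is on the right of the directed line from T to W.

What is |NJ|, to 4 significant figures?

22.57

N is at the origin; NW is horizontal with |NW| = 46.1 and W in +x, so W = (46.1, 0). NT runs at 30.4° with |NT| = 16.2, so T = (13.97, 8.198). J is determined by |TJ| = 20.9 and |JW| = 29.6 together: it lies at the intersection of circle(T, 20.9) and circle(W, 29.6). With |TW| = 33.16, the foot of the radical line on TW is 9.953 from T and the perpendicular offset is √(20.9² − 9.953²) = 18.38. Taking the right-of-TW solution: J = (19.07, -12.07).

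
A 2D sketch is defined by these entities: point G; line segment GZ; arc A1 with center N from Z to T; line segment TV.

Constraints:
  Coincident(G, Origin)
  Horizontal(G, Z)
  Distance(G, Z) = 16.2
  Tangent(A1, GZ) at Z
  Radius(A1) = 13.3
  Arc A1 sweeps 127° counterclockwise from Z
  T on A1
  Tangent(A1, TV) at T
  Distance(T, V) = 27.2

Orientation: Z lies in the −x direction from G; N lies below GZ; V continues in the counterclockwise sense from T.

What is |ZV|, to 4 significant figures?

43.41

G is at the origin; GZ is horizontal with |GZ| = 16.2 and Z on the −x side, so Z = (-16.20, 0.000). A1 meets GZ tangentially, so NZ is at right angles to GZ, so N = Z + (0, -13.3) = (-16.20, -13.30). On A1, Z sits at bearing 90° from N; a 127° counterclockwise sweep puts T at bearing 217°, so T = N + 13.3·(cos 217°, sin 217°) = (-26.82, -21.30). The tangent condition forces NT to be normal to TV, so TV runs along (−sin 217°, cos 217°); with |TV| = 27.2, V = (-10.45, -43.03). Then |ZV| = |V − Z| = 43.41.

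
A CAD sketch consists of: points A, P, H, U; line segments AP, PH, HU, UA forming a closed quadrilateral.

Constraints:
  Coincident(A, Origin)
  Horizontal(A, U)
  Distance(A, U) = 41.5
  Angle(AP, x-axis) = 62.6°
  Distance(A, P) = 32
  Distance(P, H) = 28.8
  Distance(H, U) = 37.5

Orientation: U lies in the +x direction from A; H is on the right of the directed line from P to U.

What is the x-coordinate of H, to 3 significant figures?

4.04

Checks: A.y = 0.00, U.y = 0.00 ✓; |PH| = 28.80 ✓; |HU| = 37.50 ✓.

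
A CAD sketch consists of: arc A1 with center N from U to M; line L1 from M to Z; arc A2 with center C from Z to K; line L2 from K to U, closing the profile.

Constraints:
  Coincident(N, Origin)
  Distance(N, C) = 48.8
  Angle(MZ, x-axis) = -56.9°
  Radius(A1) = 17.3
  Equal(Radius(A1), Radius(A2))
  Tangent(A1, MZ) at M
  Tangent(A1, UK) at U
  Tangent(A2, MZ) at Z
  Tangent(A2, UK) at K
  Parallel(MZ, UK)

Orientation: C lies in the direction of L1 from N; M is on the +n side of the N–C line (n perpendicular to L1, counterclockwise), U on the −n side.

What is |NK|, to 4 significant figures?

51.78

The slot axis is L1's direction at -56.9°, so u = (cos -56.9°, sin -56.9°) = (0.5461, -0.8377) and n = (−sin -56.9°, cos -56.9°) = (0.8377, 0.5461). N is at the origin and C lies 48.8 along u from N, so C = 48.8·u = (26.65, -40.88). Tangency of A1 to both parallel lines with radius 17.3 puts M and U at N ± 17.3·n: M = (14.49, 9.448), U = (-14.49, -9.448). Equal radii place Z and K the same way about C: Z = C + 17.3·n = (41.14, -31.43), K = C − 17.3·n = (12.16, -50.33). Then |NK| = |K − N| = 51.78.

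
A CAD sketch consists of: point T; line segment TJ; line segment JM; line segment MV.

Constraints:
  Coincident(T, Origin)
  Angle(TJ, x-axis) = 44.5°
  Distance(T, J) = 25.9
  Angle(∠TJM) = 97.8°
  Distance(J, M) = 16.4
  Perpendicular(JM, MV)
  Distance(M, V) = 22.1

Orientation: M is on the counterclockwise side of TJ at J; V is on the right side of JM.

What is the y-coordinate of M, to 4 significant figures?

31.30

T is at the origin; TJ runs at 44.5° with length 25.9, so J = 25.9·(cos 44.5°, sin 44.5°) = (18.47, 18.15). ∠TJM = 97.8°, so JM runs at 44.5° + (180° − 97.8°) = 126.7° from the x-axis; with |JM| = 16.4, M = J + 16.4·(cos 126.7°, sin 126.7°) = (8.672, 31.30). So M.y = 31.30.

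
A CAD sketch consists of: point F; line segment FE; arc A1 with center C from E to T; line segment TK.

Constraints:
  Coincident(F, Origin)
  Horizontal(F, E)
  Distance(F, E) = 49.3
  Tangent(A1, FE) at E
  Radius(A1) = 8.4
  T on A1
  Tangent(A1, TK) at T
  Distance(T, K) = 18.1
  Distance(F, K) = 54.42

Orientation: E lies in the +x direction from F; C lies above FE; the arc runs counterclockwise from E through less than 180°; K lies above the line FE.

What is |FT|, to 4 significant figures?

57.83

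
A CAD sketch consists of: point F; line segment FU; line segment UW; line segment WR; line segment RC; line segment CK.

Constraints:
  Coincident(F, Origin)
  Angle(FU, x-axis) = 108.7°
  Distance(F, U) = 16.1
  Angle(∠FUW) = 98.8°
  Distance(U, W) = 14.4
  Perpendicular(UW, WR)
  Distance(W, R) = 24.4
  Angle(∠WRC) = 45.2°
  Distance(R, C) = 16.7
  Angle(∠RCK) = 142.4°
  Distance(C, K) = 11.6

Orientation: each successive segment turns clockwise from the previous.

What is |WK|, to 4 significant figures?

13.43

F is at the origin; FU runs at 108.7° with length 16.1, so U = (-5.162, 15.25). ∠FUW = 98.8° gives UW at 27.50° from the x-axis; with |UW| = 14.4, W = (7.611, 21.90). UW ⟂ WR, so WR runs at -62.50°; with |WR| = 24.4, R = (18.88, 0.2562). ∠WRC = 45.2° gives RC at 162.7° from the x-axis; with |RC| = 16.7, C = (2.933, 5.222). ∠RCK = 142.4° gives CK at 125.1° from the x-axis; with |CK| = 11.6, K = (-3.737, 14.71). Then |WK| = |K − W| = 13.43.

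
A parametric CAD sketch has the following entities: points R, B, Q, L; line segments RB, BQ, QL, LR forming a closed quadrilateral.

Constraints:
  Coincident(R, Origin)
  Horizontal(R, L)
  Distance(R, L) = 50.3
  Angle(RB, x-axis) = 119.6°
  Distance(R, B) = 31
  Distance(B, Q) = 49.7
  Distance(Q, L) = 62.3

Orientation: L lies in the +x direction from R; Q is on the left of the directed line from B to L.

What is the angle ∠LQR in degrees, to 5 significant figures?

47.831°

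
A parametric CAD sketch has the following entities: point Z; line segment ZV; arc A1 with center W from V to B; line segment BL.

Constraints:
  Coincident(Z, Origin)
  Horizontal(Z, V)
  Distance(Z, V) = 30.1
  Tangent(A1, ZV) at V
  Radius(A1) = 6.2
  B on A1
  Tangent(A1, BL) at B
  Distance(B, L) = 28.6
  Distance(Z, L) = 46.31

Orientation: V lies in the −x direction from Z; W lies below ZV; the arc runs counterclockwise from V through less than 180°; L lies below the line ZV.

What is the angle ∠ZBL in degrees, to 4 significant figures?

88.99°

Z is at the origin; Z and V share the same y with |ZV| = 30.1 and V on the −x side, so V = (-30.10, 0.000). A1 meets ZV tangentially, so WV is at right angles to ZV, so W = V + (0, -6.2) = (-30.10, -6.200). Since WB ⟂ BL (tangency), |WL| = √(6.2² + 28.6²) = 29.26 regardless of where B sits on A1. So L lies on both circle(Z, 46.31) and circle(W, 29.26); the below-ZV intersection is L = (-29.78, -35.46). B is the foot of the tangent from L: B = (-36.14, -7.579).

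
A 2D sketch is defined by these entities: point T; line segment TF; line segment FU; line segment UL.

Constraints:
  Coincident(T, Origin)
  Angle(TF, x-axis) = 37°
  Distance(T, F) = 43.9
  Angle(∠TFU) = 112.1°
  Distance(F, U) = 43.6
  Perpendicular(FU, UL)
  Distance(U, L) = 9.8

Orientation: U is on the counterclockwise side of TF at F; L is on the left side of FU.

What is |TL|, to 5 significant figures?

67.581

∠TFU = 112.1°, so FU runs at 37.0° + (180° − 112.1°) = 104.90° from the x-axis; with |FU| = 43.6, U = F + 43.6·(cos 104.90°, sin 104.90°) = (23.849, 68.554). FU is perpendicular to UL; with |UL| = 9.8 on the left of FU, L = U + 9.8·(-0.96638, -0.25713) = (14.379, 66.034). Then |TL| = |L − T| = 67.581.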